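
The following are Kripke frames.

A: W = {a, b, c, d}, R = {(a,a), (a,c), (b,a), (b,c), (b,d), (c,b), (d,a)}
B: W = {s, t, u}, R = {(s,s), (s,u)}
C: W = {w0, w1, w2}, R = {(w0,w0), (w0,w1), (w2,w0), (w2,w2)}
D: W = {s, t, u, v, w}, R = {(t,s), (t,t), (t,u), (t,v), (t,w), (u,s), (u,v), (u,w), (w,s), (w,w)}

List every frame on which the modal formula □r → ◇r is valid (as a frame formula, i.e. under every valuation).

The schema corresponds to seriality: ∀x ∃y Rxy.
A: holds.
B: fails — world t has no successor.
C: fails — world w1 has no successor.
D: fails — world s has no successor.
Valid on: A.

A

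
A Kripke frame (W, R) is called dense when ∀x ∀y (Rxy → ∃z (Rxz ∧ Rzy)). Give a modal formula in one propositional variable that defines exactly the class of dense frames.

A defining formula is □□q → □q (the C4 axiom).
Suppose □□q→□q is valid. Take Rxy and set V(q)={w : xR²w}. Then □□q at x, so □q at x, so q at y, i.e. ∃z(Rxz∧Rzy).

□□q → □q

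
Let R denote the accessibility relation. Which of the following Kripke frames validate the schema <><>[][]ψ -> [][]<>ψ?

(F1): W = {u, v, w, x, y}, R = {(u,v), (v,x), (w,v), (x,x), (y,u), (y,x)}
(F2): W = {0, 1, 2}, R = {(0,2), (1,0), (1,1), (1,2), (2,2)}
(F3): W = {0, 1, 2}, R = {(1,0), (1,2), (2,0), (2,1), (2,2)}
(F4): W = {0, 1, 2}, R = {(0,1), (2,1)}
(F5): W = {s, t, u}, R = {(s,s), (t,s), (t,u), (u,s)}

This is the axiom for a generalized confluence (Geach) condition; its first-order frame correspondent is forall x forall y forall z ((x R^2 y & x R^2 z) -> exists w (y R^2 w & zRw)).
(F1): satisfies the condition.
(F2): satisfies the condition.
(F3): fails — 1R²0, 1R²0 but no w with 0R²w and 0Rw.
(F4): satisfies the condition.
(F5): satisfies the condition.

(F1), (F2), (F4), (F5)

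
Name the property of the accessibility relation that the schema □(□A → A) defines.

shift-reflexivity

Suppose □(□A→A) is valid. Take Rxy and set V(A)={w : Ryw}. Then at y, □A holds; since □(□A→A) at x, □A→A at y, so A at y, i.e. Ryy.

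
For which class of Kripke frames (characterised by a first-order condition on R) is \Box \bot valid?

This schema is the Ver axiom.
Its frame correspondent is emptiness of R — \forall x \forall y \neg Rxy.

emptiness of R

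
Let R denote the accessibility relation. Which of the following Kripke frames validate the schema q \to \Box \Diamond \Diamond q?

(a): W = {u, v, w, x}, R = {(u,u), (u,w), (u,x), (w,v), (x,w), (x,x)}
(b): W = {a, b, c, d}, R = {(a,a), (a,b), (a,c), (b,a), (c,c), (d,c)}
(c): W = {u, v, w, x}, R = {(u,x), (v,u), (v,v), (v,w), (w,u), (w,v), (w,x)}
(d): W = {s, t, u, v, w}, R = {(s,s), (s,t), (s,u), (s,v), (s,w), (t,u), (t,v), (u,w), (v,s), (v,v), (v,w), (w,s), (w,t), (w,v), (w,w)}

This is the axiom for a generalized confluence (Geach) condition; its first-order frame correspondent is \forall x \forall z (xRz \to \exists w (x = w \wedge z R^2 w)).
(a): fails — uRw but no t with u=t and wR²t.
(b): fails — aRc but no w with a=w and cR²w.
(c): fails — uRx but no t with u=t and xR²t.
(d): holds.

(d)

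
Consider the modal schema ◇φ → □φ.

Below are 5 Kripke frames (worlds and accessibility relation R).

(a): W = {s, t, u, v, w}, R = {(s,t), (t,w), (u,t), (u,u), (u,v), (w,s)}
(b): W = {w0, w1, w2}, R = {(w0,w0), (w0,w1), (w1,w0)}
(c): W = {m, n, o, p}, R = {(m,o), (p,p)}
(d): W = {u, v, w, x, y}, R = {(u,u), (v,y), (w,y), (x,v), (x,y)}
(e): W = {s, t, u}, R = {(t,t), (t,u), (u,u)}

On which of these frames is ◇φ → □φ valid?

(c)

This is the axiom for partial functionality; its first-order frame correspondent is ∀x ∀y ∀z (Rxy ∧ Rxz → y = z).
(a): fails — u sees both t and u.
(b): fails — w0 sees both w0 and w1.
(c): holds.
(d): fails — x sees both v and y.
(e): fails — t sees both t and u.
Valid on: (c).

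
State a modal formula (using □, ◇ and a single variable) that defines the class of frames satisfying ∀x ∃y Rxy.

The condition is seriality. The D schema □r → ◇r defines it.

□r → ◇r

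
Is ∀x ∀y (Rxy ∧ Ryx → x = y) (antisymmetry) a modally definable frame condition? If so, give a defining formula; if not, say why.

Not definable by any modal formula

Modal frame validity is preserved under surjective bounded morphisms.
The 8-cycle (worlds 0,1,2,3,4,5,6,7 with 0→1→2→3→4→5→6→7→0) is antisymmetric. Sending even-indexed worlds to • and odd-indexed worlds to ∘ is a surjective bounded morphism onto the two-world frame with •↔∘, which is not antisymmetric.
So no modal formula (or set of formulas) defines exactly the antisymmetric frames.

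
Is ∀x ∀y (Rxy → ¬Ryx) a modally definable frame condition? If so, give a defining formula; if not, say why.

No — not modally definable

If a class were modally definable it would be closed under surjective bounded morphisms (Goldblatt–Thomason).
The 5-cycle (worlds w0,w1,w2,w3,w4 with w0→w1→w2→w3→w4→w0) is asymmetric. Mapping every world to a single reflexive point • is a surjective bounded morphism, and the reflexive point is not asymmetric (R•• but asymmetry requires ¬R••).
Hence asymmetry is not modally definable.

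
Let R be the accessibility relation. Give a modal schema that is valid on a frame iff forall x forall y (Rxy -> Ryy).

A defining formula is □(□ψ → ψ) (the T□ axiom).
Suppose □(□ψ→ψ) is valid. Take Rxy and set V(ψ)={w : Ryw}. Then at y, □ψ holds; since □(□ψ→ψ) at x, □ψ→ψ at y, so ψ at y, i.e. Ryy.

□(□ψ → ψ)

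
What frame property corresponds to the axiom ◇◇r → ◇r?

transitivity: ∀x ∀y ∀z (Rxy ∧ Ryz → Rxz)

Replacing r by ¬r and contraposing gives the equivalent schema □r → □□r.
Suppose □r→□□r is valid. Take Rxy, Ryz and set V(r)={w : Rxw}. Then □r at x, so □□r at x, so □r at y, so r at z, i.e. Rxz.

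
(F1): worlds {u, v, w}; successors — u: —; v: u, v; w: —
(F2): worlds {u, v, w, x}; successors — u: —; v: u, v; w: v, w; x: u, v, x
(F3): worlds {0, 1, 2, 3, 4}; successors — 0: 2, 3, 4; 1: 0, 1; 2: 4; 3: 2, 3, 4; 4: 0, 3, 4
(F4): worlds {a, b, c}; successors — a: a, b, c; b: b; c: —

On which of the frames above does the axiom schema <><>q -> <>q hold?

(F1), (F4)

The schema corresponds to transitivity: forall x forall y forall z (Rxy & Ryz -> Rxz).
(F1): satisfies the condition.
(F2): fails — Rwv and Rvu but not Rwu.
(F3): fails — R10 and R02 but not R12.
(F4): satisfies the condition.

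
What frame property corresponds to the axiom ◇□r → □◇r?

convergence: ∀x ∀y ∀z (Rxy ∧ Rxz → ∃w (Ryw ∧ Rzw))

Suppose ◇□r→□◇r is valid. Take Rxy, Rxz and set V(r)={w : Ryw}. Then □r at y so ◇□r at x, so □◇r at x, so ◇r at z, giving w with Rzw and Ryw.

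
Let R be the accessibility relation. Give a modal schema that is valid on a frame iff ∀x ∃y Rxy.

This is seriality; the standard corresponding axiom is D: □s → ◇s.
Suppose □s→◇s is valid. At any x set V(s)=W. Then □s at x, so ◇s at x, so x has a successor.

□s → ◇s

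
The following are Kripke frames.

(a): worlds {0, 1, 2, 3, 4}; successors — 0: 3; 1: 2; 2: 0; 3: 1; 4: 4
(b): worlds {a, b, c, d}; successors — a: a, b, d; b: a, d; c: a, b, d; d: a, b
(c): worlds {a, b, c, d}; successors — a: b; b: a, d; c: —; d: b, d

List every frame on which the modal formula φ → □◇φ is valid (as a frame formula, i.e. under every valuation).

(c)

The schema corresponds to symmetry: ∀x ∀y (Rxy → Ryx).
(a): fails — R31 but not R13.
(b): fails — Rcd but not Rdc.
(c): condition met.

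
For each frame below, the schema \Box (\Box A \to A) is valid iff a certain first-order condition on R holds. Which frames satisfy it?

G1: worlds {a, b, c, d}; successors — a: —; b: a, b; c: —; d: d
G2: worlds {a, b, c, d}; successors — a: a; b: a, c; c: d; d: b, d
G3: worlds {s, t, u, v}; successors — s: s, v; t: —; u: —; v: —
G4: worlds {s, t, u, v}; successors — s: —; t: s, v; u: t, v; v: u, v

none

This is the axiom for shift-reflexivity; its first-order frame correspondent is \forall x \forall y (Rxy \to Ryy).
G1: fails — Rba but not Raa.
G2: fails — Rbc but not Rcc.
G3: fails — Rsv but not Rvv.
G4: fails — Rut but not Rtt.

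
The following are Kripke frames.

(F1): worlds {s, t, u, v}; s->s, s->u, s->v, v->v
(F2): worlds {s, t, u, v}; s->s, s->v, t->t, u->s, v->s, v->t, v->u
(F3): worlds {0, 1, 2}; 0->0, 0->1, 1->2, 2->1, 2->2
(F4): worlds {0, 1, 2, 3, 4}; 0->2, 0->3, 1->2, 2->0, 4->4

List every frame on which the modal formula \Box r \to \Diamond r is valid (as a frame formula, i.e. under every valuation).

This is the axiom for seriality; its first-order frame correspondent is \forall x \exists y Rxy.
(F1): fails — world t has no successor.
(F2): ✓.
(F3): ✓.
(F4): fails — world 3 has no successor.
Valid on: (F2), (F3).

(F2), (F3)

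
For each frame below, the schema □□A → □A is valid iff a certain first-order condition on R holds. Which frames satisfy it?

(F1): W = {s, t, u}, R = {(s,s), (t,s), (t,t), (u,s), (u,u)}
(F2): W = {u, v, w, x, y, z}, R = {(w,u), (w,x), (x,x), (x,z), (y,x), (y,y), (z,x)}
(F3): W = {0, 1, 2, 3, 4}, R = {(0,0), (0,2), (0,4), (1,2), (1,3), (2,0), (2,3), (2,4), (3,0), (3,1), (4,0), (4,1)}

(F1)

The schema corresponds to density: ∀x ∀y (Rxy → ∃z (Rxz ∧ Rzy)).
(F1): holds.
(F2): fails — Rwu but no t with Rwt and Rtu.
(F3): fails — R12 but no z with R1z and Rz2.
Valid on: (F1).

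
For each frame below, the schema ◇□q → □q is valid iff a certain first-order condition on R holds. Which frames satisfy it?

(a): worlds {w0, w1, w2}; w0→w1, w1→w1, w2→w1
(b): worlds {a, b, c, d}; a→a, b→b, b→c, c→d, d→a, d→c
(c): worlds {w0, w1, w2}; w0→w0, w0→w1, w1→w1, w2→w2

(a)

This is the axiom for the Euclidean property; its first-order frame correspondent is ∀x ∀y ∀z (Rxy ∧ Rxz → Ryz).
(a): holds.
(b): fails — Rbc and Rbc but not Rcc.
(c): fails — Rw0w1 and Rw0w0 but not Rw1w0.
Valid on: (a).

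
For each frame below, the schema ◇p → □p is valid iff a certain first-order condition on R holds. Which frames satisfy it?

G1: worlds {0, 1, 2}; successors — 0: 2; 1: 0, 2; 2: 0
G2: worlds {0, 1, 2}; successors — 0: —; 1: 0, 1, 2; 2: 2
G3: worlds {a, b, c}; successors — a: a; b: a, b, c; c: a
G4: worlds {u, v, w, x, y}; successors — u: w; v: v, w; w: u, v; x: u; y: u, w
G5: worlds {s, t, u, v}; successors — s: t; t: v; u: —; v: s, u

The schema corresponds to partial functionality: ∀x ∀y ∀z (Rxy ∧ Rxz → y = z).
G1: fails — 1 sees both 0 and 2.
G2: fails — 1 sees both 0 and 1.
G3: fails — b sees both a and b.
G4: fails — v sees both v and w.
G5: fails — v sees both s and u.

none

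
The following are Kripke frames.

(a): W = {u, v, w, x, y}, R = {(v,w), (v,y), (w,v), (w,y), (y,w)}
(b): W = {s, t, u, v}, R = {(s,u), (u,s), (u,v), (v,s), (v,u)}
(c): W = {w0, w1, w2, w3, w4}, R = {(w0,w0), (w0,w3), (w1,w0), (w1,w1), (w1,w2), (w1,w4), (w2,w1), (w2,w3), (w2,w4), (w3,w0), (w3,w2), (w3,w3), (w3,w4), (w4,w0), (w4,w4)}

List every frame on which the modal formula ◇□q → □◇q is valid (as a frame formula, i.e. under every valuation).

(c)

Frame correspondent (Sahlqvist): ∀x ∀y ∀z (Rxy ∧ Rxz → ∃w (Ryw ∧ Rzw)) — i.e. convergence.
(a): fails — Rvw and Rvy but w and y have no common successor.
(b): fails — Rvu and Rvs but u and s have no common successor.
(c): satisfies the condition.
Valid on: (c).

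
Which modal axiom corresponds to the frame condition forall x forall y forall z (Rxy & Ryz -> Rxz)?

□r → □□r

This is transitivity; the standard corresponding axiom is 4: □r → □□r.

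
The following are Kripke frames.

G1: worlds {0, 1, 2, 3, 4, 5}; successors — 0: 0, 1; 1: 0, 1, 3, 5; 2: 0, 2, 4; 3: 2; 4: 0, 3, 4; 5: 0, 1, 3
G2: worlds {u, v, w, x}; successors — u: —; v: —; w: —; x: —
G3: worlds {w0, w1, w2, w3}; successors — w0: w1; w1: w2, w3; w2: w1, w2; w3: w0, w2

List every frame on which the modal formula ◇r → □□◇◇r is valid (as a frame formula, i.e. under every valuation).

The schema corresponds to a generalized confluence (Geach) condition: ∀x ∀y ∀z ((xRy ∧ xR²z) → ∃w (y = w ∧ zR²w)).
G1: fails — 0R1, 0R²3 but no w with 1=w and 3R²w.
G2: holds.
G3: fails — w1Rw3, w1R²w1 but no w with w3=w and w1R²w.

G2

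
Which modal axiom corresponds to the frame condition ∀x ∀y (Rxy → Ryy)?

□(□s → s)

This is shift-reflexivity; the standard corresponding axiom is T□: □(□s → s).
Suppose □(□s→s) is valid. Take Rxy and set V(s)={w : Ryw}. Then at y, □s holds; since □(□s→s) at x, □s→s at y, so s at y, i.e. Ryy.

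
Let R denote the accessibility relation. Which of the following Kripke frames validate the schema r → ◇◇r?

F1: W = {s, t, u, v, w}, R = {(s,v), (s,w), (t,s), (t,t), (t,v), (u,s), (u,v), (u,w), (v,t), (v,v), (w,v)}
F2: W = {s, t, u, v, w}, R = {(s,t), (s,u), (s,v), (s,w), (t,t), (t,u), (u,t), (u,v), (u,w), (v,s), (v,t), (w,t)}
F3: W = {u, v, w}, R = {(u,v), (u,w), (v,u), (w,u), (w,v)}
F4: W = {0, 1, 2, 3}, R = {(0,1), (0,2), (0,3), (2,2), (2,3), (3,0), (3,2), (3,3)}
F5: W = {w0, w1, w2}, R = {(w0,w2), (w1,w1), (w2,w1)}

F3

The schema corresponds to a generalized confluence (Geach) condition: ∀x ∃w (x = w ∧ xR²w).
F1: fails — at s but no w* with s=w* and sR²w*.
F2: fails — at w but no w* with w=w* and wR²w*.
F3: condition met.
F4: fails — at 1 but no w with 1=w and 1R²w.
F5: fails — at w0 but no w with w0=w and w0R²w.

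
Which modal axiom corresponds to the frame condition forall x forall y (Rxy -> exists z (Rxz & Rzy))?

This is density; the standard corresponding axiom is C4: □□ψ → □ψ.
Suppose □□ψ→□ψ is valid. Take Rxy and set V(ψ)={w : xR²w}. Then □□ψ at x, so □ψ at x, so ψ at y, i.e. ∃z(Rxz∧Rzy).

□□ψ → □ψ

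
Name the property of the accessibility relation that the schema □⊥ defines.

□⊥ is valid iff no world has any successor (otherwise □⊥ fails at any world with one).
Conversely, any frame satisfying ∀x ∀y ¬Rxy validates the schema.
Frame condition: ∀x ∀y ¬Rxy.

emptiness of R: ∀x ∀y ¬Rxy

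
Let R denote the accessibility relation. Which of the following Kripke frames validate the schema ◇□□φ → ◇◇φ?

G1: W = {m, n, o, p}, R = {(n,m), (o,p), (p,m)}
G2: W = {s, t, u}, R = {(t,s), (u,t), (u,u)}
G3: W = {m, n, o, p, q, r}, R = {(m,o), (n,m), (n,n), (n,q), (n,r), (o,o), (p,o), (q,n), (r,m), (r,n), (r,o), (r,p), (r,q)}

This is the axiom for a generalized confluence (Geach) condition; its first-order frame correspondent is ∀x ∀y (xRy → ∃w (yR²w ∧ xR²w)).
G1: fails — nRm but no w with mR²w and nR²w.
G2: fails — tRs but no w with sR²w and tR²w.
G3: condition met.

G3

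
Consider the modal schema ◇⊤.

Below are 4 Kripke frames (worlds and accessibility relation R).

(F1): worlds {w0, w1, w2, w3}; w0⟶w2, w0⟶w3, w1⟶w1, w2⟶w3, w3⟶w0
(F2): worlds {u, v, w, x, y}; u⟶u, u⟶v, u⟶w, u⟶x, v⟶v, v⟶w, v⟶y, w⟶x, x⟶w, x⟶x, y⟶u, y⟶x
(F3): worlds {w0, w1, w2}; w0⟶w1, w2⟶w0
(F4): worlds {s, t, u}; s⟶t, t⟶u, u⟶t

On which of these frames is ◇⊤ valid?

The schema corresponds to seriality: ∀x ∃y Rxy.
(F1): holds.
(F2): holds.
(F3): fails — world w1 has no successor.
(F4): holds.

(F1), (F2), (F4)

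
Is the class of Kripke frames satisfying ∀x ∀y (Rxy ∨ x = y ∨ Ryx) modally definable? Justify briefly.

Any modally definable frame class is closed under disjoint unions.
Take 2 disjoint single-world reflexive frames: each is trivially connected, but their disjoint union has 2 worlds with no edge between distinct components, so it is not connected.
So no modal formula (or set of formulas) defines exactly the connected frames.

Not definable by any modal formula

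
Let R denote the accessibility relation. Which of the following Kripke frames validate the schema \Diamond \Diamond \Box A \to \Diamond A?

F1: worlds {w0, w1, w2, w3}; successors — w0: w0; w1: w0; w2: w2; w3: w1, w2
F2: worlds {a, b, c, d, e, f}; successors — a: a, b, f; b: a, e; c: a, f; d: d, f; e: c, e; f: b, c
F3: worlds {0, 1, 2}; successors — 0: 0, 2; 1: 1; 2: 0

F3

The schema corresponds to a generalized confluence (Geach) condition: \forall x \forall y (x R^2 y \to \exists w (yRw \wedge xRw)).
F1: fails — w3R²w0 but no w with w0Rw and w3Rw.
F2: fails — aR²e but no w with eRw and aRw.
F3: holds.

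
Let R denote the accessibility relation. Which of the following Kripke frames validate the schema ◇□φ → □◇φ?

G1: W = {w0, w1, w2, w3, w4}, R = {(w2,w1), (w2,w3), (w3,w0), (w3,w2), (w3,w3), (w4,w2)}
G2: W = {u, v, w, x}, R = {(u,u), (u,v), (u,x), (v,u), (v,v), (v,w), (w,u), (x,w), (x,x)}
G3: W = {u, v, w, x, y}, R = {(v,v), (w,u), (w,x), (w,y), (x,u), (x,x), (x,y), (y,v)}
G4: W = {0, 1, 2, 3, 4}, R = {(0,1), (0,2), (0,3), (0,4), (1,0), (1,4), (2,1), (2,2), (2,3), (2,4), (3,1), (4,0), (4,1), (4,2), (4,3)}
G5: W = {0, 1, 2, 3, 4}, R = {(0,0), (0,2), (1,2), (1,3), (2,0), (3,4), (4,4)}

This is the axiom for convergence; its first-order frame correspondent is ∀x ∀y ∀z (Rxy ∧ Rxz → ∃w (Ryw ∧ Rzw)).
G1: fails — Rw2w1 and Rw2w1 but w1 and w1 have no common successor.
G2: fails — Rxw and Rxx but w and x have no common successor.
G3: fails — Rwu and Rwu but u and u have no common successor.
G4: fails — R01 and R03 but 1 and 3 have no common successor.
G5: fails — R12 and R13 but 2 and 3 have no common successor.

none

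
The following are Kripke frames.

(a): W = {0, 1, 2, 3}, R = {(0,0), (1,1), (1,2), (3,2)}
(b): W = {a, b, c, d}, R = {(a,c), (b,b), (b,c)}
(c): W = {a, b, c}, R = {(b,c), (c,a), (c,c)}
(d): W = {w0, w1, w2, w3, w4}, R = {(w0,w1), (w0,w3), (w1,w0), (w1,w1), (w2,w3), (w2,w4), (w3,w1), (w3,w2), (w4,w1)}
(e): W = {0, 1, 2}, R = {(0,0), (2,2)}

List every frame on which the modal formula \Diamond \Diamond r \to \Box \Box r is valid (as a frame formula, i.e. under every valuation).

(e)

Frame correspondent (Sahlqvist): \forall x \forall y \forall z ((x R^2 y \wedge x R^2 z) \to \exists w (y = w \wedge z = w)) — i.e. a generalized confluence (Geach) condition.
(a): fails — 1R²1, 1R²2 but 1 ≠ 2.
(b): fails — bR²b, bR²c but b ≠ c.
(c): fails — bR²a, bR²c but a ≠ c.
(d): fails — w0R²w0, w0R²w1 but w0 ≠ w1.
(e): satisfies the condition.
Valid on: (e).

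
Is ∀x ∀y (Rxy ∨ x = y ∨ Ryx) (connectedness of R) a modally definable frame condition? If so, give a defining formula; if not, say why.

Not definable by any modal formula

If a class were modally definable it would be closed under disjoint unions (Goldblatt–Thomason).
Take 2 disjoint single-world reflexive frames: each is trivially connected, but their disjoint union has 2 worlds with no edge between distinct components, so it is not connected.
So no modal formula (or set of formulas) defines exactly the connected frames.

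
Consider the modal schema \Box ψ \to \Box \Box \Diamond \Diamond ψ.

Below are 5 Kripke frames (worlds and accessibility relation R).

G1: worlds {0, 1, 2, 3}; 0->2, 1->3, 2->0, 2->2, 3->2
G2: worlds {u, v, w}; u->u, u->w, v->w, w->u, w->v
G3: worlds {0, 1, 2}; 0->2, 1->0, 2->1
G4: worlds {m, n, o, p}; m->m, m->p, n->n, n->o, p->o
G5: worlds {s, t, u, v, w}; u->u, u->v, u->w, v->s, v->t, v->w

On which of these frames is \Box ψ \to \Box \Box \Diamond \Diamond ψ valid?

Frame correspondent (Sahlqvist): \forall x \forall z (x R^2 z \to \exists w (xRw \wedge z R^2 w)) — i.e. a generalized confluence (Geach) condition.
G1: fails — 1R²2 but no w with 1Rw and 2R²w.
G2: fails — vR²v but no t with vRt and vR²t.
G3: holds.
G4: fails — mR²o but no w with mRw and oR²w.
G5: fails — uR²s but no w* with uRw* and sR²w*.
Valid on: G3.

G3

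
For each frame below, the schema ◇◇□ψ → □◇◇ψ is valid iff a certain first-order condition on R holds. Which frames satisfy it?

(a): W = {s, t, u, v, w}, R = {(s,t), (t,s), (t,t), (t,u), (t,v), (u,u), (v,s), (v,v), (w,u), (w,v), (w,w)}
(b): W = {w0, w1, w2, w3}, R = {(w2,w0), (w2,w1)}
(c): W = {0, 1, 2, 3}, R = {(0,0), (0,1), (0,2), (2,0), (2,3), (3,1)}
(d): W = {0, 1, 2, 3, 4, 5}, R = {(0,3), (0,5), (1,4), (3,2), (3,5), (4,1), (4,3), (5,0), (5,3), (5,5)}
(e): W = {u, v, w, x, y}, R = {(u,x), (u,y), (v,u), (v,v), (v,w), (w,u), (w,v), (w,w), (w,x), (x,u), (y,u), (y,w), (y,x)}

This is the axiom for a generalized confluence (Geach) condition; its first-order frame correspondent is ∀x ∀y ∀z ((xR²y ∧ xRz) → ∃w (yRw ∧ zR²w)).
(a): fails — tR²s, tRu but no w* with sRw* and uR²w*.
(b): holds.
(c): fails — 0R²0, 0R1 but no w with 0Rw and 1R²w.
(d): fails — 0R²2, 0R3 but no w with 2Rw and 3R²w.
(e): fails — uR²x, uRx but no t with xRt and xR²t.
Valid on: (b).

(b)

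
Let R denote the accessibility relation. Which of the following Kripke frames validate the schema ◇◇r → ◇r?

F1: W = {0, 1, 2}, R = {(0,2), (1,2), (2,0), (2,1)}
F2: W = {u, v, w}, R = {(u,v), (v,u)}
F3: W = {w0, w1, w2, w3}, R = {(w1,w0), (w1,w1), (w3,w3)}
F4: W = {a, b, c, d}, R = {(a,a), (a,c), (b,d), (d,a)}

The schema corresponds to transitivity: ∀x ∀y ∀z (Rxy ∧ Ryz → Rxz).
F1: fails — R12 and R20 but not R10.
F2: fails — Ruv and Rvu but not Ruu.
F3: satisfies the condition.
F4: fails — Rda and Rac but not Rdc.
Valid on: F3.

F3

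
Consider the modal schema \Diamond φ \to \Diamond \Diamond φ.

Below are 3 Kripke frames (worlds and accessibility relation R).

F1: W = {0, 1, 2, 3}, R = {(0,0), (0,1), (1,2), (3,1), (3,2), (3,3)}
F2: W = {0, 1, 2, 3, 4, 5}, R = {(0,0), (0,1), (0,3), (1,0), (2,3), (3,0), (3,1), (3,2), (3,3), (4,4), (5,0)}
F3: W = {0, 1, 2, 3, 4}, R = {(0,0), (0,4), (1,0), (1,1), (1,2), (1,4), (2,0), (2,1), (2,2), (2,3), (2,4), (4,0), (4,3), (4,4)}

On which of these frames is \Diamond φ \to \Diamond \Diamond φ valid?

F2, F3

This is the axiom for a generalized confluence (Geach) condition; its first-order frame correspondent is \forall x \forall y (xRy \to \exists w (y = w \wedge x R^2 w)).
F1: fails — 1R2 but no w with 2=w and 1R²w.
F2: holds.
F3: holds.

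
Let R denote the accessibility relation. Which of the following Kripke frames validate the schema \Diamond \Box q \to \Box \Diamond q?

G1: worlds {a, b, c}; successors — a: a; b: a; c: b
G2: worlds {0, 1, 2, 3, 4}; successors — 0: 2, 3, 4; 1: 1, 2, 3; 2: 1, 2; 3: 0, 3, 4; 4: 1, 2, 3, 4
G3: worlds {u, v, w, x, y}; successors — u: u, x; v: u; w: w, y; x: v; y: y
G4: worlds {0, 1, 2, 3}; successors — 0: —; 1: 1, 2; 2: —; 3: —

G1

Frame correspondent (Sahlqvist): \forall x \forall y \forall z (Rxy \wedge Rxz \to \exists w (Ryw \wedge Rzw)) — i.e. convergence.
G1: condition met.
G2: fails — R02 and R03 but 2 and 3 have no common successor.
G3: fails — Ruu and Rux but u and x have no common successor.
G4: fails — R12 and R12 but 2 and 2 have no common successor.
Valid on: G1.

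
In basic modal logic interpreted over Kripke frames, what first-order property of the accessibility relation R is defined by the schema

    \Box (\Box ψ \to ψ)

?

Shift-reflexivity

Suppose □(□ψ→ψ) is valid. Take Rxy and set V(ψ)={w : Ryw}. Then at y, □ψ holds; since □(□ψ→ψ) at x, □ψ→ψ at y, so ψ at y, i.e. Ryy.
The converse is a direct semantic check.
So the correspondent is shift-reflexivity.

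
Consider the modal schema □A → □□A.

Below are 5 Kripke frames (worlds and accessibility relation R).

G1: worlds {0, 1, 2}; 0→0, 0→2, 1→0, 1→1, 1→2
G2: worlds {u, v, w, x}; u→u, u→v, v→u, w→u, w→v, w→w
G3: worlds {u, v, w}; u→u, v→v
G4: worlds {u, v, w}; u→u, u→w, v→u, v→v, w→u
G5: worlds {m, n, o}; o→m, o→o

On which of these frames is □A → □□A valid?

Frame correspondent (Sahlqvist): ∀x ∀y ∀z (Rxy ∧ Ryz → Rxz) — i.e. transitivity.
G1: condition met.
G2: fails — Rvu and Ruv but not Rvv.
G3: condition met.
G4: fails — Rwu and Ruw but not Rww.
G5: condition met.

G1, G3, G5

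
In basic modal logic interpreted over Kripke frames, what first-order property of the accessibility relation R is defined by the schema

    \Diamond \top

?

Seriality

◇⊤ holds at w iff w has a successor, so frame-validity of ◇⊤ is exactly seriality. Equivalently via □q → ◇q:
Suppose □q→◇q is valid. At any x set V(q)=W. Then □q at x, so ◇q at x, so x has a successor.
Conversely, any frame satisfying \forall x \exists y Rxy validates the schema.
So the correspondent is seriality.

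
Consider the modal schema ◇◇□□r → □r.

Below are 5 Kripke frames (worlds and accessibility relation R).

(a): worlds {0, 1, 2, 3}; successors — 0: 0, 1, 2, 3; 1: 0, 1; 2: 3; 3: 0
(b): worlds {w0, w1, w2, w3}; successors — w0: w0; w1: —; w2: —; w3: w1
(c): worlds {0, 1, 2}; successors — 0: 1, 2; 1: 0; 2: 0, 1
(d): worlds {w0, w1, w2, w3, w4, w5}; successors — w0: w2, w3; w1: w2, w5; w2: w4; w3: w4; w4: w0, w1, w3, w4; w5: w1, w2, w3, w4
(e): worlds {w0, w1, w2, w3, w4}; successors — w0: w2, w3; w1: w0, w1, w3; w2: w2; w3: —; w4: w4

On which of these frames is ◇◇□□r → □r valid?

This is the axiom for a generalized confluence (Geach) condition; its first-order frame correspondent is ∀x ∀y ∀z ((xR²y ∧ xRz) → ∃w (yR²w ∧ z = w)).
(a): fails — 0R²2, 0R1 but no w with 2R²w and 1=w.
(b): ✓.
(c): fails — 0R²0, 0R2 but no w with 0R²w and 2=w.
(d): fails — w1R²w1, w1Rw5 but no w with w1R²w and w5=w.
(e): fails — w0R²w2, w0Rw3 but no w with w2R²w and w3=w.
Valid on: (b).

(b)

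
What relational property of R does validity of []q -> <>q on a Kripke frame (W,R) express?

Suppose □q→◇q is valid. At any x set V(q)=W. Then □q at x, so ◇q at x, so x has a successor.

seriality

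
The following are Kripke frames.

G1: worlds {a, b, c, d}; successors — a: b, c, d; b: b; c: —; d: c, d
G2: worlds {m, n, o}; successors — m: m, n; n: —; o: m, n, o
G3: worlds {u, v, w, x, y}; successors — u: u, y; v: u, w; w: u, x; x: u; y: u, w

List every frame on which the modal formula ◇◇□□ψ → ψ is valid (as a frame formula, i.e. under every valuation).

This is the axiom for a generalized confluence (Geach) condition; its first-order frame correspondent is ∀x ∀y (xR²y → ∃w (yR²w ∧ x = w)).
G1: fails — aR²b but no w with bR²w and a=w.
G2: fails — mR²n but no w with nR²w and m=w.
G3: fails — vR²u but no t with uR²t and v=t.
Valid on no frame.

none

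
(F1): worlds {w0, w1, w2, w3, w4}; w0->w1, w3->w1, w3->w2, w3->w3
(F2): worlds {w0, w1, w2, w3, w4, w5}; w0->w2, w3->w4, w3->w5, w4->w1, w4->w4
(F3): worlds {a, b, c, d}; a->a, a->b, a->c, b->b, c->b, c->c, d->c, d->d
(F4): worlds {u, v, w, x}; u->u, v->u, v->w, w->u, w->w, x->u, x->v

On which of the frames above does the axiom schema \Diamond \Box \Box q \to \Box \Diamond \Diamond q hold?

Frame correspondent (Sahlqvist): \forall x \forall y \forall z ((xRy \wedge xRz) \to \exists w (y R^2 w \wedge z R^2 w)) — i.e. a generalized confluence (Geach) condition.
(F1): fails — w0Rw1, w0Rw1 but no w with w1R²w and w1R²w.
(F2): fails — w0Rw2, w0Rw2 but no w with w2R²w and w2R²w.
(F3): condition met.
(F4): condition met.

(F3), (F4)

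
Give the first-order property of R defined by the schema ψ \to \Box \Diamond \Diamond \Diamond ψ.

This is a Sahlqvist (Geach-type) schema ◇^0□^0ψ → □^1◇^3ψ.
Minimal-valuation argument: fix x; take any y with xR^0y and any z with xR^1z. Set V(ψ) to the set of worlds R-reachable from y in exactly 0 steps. Then □^0ψ holds at y, so the antecedent holds at x; validity forces ◇^3ψ at z, giving a w with zR^3w and yR^0w.
First-order correspondent: \forall x \forall z (xRz \to \exists w (x = w \wedge z R^3 w)).

\forall x \forall z (xRz \to \exists w (x = w \wedge z R^3 w))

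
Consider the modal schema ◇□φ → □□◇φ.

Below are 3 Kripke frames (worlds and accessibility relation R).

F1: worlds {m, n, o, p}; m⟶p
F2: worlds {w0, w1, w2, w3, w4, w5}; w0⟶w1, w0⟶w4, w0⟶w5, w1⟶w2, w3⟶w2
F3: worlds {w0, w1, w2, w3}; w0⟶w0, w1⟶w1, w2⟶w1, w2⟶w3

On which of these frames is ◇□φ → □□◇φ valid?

This is the axiom for a generalized confluence (Geach) condition; its first-order frame correspondent is ∀x ∀y ∀z ((xRy ∧ xR²z) → ∃w (yRw ∧ zRw)).
F1: satisfies the condition.
F2: fails — w0Rw1, w0R²w2 but no w with w1Rw and w2Rw.
F3: fails — w2Rw3, w2R²w1 but no w with w3Rw and w1Rw.

F1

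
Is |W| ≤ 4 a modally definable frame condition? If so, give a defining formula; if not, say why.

Modal frame validity is preserved under disjoint unions.
Any modal formula valid on each of 5 disjoint one-world frames is valid on their disjoint union (validity is preserved under disjoint unions). Each one-world frame has |W|=1≤4, but the union has |W|=5.
So no modal formula (or set of formulas) defines exactly the |W|≤4 frames.

No — not modally definable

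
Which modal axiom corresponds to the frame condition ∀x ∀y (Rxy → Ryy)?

A defining formula is □(□q → q) (the T□ axiom).
Suppose □(□q→q) is valid. Take Rxy and set V(q)={w : Ryw}. Then at y, □q holds; since □(□q→q) at x, □q→q at y, so q at y, i.e. Ryy.

□(□q → q)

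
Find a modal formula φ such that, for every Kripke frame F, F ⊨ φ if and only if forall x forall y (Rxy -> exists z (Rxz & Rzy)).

□□r → □r

A defining formula is □□r → □r (the C4 axiom).
Suppose □□r→□r is valid. Take Rxy and set V(r)={w : xR²w}. Then □□r at x, so □r at x, so r at y, i.e. ∃z(Rxz∧Rzy).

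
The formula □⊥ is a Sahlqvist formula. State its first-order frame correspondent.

□⊥ is valid iff no world has any successor (otherwise □⊥ fails at any world with one).

Emptiness of R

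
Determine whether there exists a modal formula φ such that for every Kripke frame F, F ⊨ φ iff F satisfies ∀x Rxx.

Yes — defined by □p → p

This is a Sahlqvist condition; the T axiom □p → p defines it.
Suppose □p→p is valid. At any x set V(p)={w : Rxw}. Then □p holds at x, so p holds at x, i.e. Rxx.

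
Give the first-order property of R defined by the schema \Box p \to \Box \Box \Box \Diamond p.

This is a Sahlqvist (Geach-type) schema ◇^0□^1p → □^3◇^1p.
First-order correspondent: \forall x \forall z (x R^3 z \to \exists w (xRw \wedge zRw)).

\forall x \forall z (x R^3 z \to \exists w (xRw \wedge zRw))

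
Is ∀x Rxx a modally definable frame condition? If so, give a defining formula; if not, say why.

This is a Sahlqvist condition; the T axiom □p → p defines it.

Definable; □p → p defines it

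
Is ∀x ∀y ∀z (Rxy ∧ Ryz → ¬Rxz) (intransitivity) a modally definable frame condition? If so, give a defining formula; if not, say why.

Any modally definable frame class is closed under surjective bounded morphisms.
The 7-cycle (worlds 0,1,2,3,4,5,6 with 0→1→2→3→4→5→6→0) is intransitive. Mapping every world to a single reflexive point • is a surjective bounded morphism; the reflexive point is not intransitive (R••∧R•• but R••).
So no modal formula (or set of formulas) defines exactly the intransitive frames.

No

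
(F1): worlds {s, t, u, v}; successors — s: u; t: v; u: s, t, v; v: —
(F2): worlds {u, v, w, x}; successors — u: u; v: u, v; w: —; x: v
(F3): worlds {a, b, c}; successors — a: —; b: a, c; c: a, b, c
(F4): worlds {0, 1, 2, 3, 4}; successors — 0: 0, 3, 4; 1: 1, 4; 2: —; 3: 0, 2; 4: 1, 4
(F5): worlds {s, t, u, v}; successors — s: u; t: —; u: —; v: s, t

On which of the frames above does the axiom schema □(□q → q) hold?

(F2)

This is the axiom for shift-reflexivity; its first-order frame correspondent is ∀x ∀y (Rxy → Ryy).
(F1): fails — Ruv but not Rvv.
(F2): ✓.
(F3): fails — Rba but not Raa.
(F4): fails — R32 but not R22.
(F5): fails — Rsu but not Ruu.
Valid on: (F2).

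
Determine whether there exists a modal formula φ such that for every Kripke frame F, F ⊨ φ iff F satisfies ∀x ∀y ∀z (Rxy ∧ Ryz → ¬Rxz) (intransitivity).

Any modally definable frame class is closed under surjective bounded morphisms.
The 5-cycle (worlds w0,w1,w2,w3,w4 with w0→w1→w2→w3→w4→w0) is intransitive. Mapping every world to a single reflexive point • is a surjective bounded morphism; the reflexive point is not intransitive (R••∧R•• but R••).
Hence intransitivity is not modally definable.

No — not modally definable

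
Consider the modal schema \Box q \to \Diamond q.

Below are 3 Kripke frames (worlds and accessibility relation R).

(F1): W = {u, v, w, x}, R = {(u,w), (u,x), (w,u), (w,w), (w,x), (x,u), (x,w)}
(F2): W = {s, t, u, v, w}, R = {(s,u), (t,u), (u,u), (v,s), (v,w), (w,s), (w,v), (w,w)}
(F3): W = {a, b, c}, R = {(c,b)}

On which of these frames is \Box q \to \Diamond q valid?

Frame correspondent (Sahlqvist): \forall x \exists y Rxy — i.e. seriality.
(F1): fails — world v has no successor.
(F2): satisfies the condition.
(F3): fails — world a has no successor.
Valid on: (F2).

(F2)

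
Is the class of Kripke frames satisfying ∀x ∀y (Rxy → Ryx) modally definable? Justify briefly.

Yes: it is symmetry, defined by the B schema p → □◇p.
Suppose p→□◇p is valid. Take Rxy and set V(p)={x}. Then p at x, so □◇p at x, so ◇p at y, so some z with Ryz has p; z=x, i.e. Ryx.

Definable; p → □◇p defines it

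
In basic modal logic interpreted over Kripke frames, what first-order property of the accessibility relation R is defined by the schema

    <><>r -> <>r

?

Replacing r by ¬r and contraposing gives the equivalent schema □r → □□r.
Suppose □r→□□r is valid. Take Rxy, Ryz and set V(r)={w : Rxw}. Then □r at x, so □□r at x, so □r at y, so r at z, i.e. Rxz.

transitivity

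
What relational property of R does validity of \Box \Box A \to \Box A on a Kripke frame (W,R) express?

Suppose □□A→□A is valid. Take Rxy and set V(A)={w : xR²w}. Then □□A at x, so □A at x, so A at y, i.e. ∃z(Rxz∧Rzy).
Conversely, on a frame with density the schema holds at every world under every valuation.
So the correspondent is density.

Density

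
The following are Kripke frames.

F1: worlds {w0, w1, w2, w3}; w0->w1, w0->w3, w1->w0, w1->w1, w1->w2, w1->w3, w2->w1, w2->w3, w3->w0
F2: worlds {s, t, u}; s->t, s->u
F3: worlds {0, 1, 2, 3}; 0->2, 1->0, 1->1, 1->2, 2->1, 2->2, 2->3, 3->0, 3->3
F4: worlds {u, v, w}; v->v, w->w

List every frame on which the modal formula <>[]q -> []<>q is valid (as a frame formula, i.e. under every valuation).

F4

The schema corresponds to convergence: forall x forall y forall z (Rxy & Rxz -> exists w (Ryw & Rzw)).
F1: fails — Rw1w2 and Rw1w3 but w2 and w3 have no common successor.
F2: fails — Rsu and Rsu but u and u have no common successor.
F3: fails — R33 and R30 but 3 and 0 have no common successor.
F4: condition met.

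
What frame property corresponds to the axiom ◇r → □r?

Suppose ◇r→□r is valid. Take Rxy, Rxz and set V(r)={y}. Then ◇r at x, so □r at x, so r at z, i.e. z=y.
The converse is a direct semantic check.
So the correspondent is partial functionality.

partial functionality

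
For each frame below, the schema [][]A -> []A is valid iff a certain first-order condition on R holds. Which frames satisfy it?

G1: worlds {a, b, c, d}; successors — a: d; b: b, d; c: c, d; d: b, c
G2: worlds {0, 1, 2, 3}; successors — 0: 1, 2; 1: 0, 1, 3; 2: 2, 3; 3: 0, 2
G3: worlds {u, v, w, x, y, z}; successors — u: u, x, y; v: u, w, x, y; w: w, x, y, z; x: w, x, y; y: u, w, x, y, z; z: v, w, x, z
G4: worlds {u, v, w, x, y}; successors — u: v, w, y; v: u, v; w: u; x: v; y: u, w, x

The schema corresponds to density: forall x forall y (Rxy -> exists z (Rxz & Rzy)).
G1: fails — Rad but no z with Raz and Rzd.
G2: fails — R30 but no z with R3z and Rz0.
G3: holds.
G4: fails — Ryx but no z with Ryz and Rzx.

G3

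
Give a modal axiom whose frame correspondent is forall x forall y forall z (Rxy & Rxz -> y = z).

The condition is partial functionality. The CD schema ◇r → □r defines it.
Suppose ◇r→□r is valid. Take Rxy, Rxz and set V(r)={y}. Then ◇r at x, so □r at x, so r at z, i.e. z=y.

◇r → □r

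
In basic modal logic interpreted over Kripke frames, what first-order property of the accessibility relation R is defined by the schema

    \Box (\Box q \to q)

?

Suppose □(□q→q) is valid. Take Rxy and set V(q)={w : Ryw}. Then at y, □q holds; since □(□q→q) at x, □q→q at y, so q at y, i.e. Ryy.

shift-reflexivity: \forall x \forall y (Rxy \to Ryy)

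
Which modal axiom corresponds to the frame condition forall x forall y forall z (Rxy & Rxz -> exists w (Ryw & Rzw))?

The condition is convergence. The .2 schema ◇□r → □◇r defines it.
Suppose ◇□r→□◇r is valid. Take Rxy, Rxz and set V(r)={w : Ryw}. Then □r at y so ◇□r at x, so □◇r at x, so ◇r at z, giving w with Rzw and Ryw.

◇□r → □◇r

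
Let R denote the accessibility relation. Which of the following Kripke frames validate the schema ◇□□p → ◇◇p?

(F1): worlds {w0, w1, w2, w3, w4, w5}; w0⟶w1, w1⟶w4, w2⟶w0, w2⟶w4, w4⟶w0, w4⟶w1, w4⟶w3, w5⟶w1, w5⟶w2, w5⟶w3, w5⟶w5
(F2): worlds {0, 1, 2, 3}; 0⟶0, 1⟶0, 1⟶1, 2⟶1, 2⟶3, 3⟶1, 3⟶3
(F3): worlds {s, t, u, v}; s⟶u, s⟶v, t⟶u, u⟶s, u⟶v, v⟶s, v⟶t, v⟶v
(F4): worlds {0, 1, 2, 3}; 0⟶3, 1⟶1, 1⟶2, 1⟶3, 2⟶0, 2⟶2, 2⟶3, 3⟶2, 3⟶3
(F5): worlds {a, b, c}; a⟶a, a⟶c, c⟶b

Frame correspondent (Sahlqvist): ∀x ∀y (xRy → ∃w (yR²w ∧ xR²w)) — i.e. a generalized confluence (Geach) condition.
(F1): fails — w0Rw1 but no w with w1R²w and w0R²w.
(F2): satisfies the condition.
(F3): satisfies the condition.
(F4): satisfies the condition.
(F5): fails — aRc but no w with cR²w and aR²w.
Valid on: (F2), (F3), (F4).

(F2), (F3), (F4)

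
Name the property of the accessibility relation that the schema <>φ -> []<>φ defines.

This is the 5 axiom.
Its frame correspondent is the Euclidean property — forall x forall y forall z (Rxy & Rxz -> Ryz).

the Euclidean property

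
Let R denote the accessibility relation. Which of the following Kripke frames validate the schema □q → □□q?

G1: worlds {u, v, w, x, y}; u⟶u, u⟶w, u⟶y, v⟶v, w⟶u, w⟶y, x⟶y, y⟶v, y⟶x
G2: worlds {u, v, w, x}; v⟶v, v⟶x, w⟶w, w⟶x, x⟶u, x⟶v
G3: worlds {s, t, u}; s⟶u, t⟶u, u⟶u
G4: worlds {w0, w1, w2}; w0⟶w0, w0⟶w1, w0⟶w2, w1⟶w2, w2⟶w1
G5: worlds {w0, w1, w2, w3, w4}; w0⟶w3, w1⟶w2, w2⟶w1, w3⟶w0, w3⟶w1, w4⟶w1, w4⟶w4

G3

Frame correspondent (Sahlqvist): ∀x ∀y ∀z (Rxy ∧ Ryz → Rxz) — i.e. transitivity.
G1: fails — Ryx and Rxy but not Ryy.
G2: fails — Rwx and Rxu but not Rwu.
G3: condition met.
G4: fails — Rw1w2 and Rw2w1 but not Rw1w1.
G5: fails — Rw1w2 and Rw2w1 but not Rw1w1.
Valid on: G3.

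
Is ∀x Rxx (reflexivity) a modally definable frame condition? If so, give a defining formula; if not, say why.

Yes, by □p → p

The condition is reflexivity. A defining modal formula is □p → p.
Suppose □p→p is valid. At any x set V(p)={w : Rxw}. Then □p holds at x, so p holds at x, i.e. Rxx.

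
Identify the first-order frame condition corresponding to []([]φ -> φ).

Shift-reflexivity

Suppose □(□φ→φ) is valid. Take Rxy and set V(φ)={w : Ryw}. Then at y, □φ holds; since □(□φ→φ) at x, □φ→φ at y, so φ at y, i.e. Ryy.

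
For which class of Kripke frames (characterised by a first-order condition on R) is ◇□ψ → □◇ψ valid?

convergence

This schema is the .2 axiom.
Its frame correspondent is convergence — ∀x ∀y ∀z (Rxy ∧ Rxz → ∃w (Ryw ∧ Rzw)).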